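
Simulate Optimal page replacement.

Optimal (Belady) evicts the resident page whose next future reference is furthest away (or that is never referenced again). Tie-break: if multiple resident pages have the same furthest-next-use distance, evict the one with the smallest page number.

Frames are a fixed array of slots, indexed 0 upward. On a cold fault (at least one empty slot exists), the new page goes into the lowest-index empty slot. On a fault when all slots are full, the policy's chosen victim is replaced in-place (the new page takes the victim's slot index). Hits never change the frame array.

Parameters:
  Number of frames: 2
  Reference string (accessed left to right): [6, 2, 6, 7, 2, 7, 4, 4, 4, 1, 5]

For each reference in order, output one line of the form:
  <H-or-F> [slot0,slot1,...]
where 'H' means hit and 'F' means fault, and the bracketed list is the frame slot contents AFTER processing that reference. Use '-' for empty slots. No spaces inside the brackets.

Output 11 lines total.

F [6,-]
F [6,2]
H [6,2]
F [7,2]
H [7,2]
H [7,2]
F [7,4]
H [7,4]
H [7,4]
F [7,1]
F [7,5]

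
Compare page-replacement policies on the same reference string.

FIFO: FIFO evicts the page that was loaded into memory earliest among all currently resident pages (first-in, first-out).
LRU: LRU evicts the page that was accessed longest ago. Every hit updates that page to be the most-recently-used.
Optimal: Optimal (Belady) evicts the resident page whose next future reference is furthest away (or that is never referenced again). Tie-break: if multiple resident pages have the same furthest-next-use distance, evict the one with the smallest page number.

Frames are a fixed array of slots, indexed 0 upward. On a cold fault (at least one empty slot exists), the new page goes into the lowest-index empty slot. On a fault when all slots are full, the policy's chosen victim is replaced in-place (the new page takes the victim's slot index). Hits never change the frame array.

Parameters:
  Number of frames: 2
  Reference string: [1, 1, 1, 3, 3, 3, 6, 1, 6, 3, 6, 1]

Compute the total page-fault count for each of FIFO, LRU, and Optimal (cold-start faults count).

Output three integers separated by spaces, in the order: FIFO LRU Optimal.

--- FIFO ---
  step 0: ref 1 -> FAULT, frames=[1,-] (faults so far: 1)
  step 1: ref 1 -> HIT, frames=[1,-] (faults so far: 1)
  step 2: ref 1 -> HIT, frames=[1,-] (faults so far: 1)
  step 3: ref 3 -> FAULT, frames=[1,3] (faults so far: 2)
  step 4: ref 3 -> HIT, frames=[1,3] (faults so far: 2)
  step 5: ref 3 -> HIT, frames=[1,3] (faults so far: 2)
  step 6: ref 6 -> FAULT, evict 1, frames=[6,3] (faults so far: 3)
  step 7: ref 1 -> FAULT, evict 3, frames=[6,1] (faults so far: 4)
  step 8: ref 6 -> HIT, frames=[6,1] (faults so far: 4)
  step 9: ref 3 -> FAULT, evict 6, frames=[3,1] (faults so far: 5)
  step 10: ref 6 -> FAULT, evict 1, frames=[3,6] (faults so far: 6)
  step 11: ref 1 -> FAULT, evict 3, frames=[1,6] (faults so far: 7)
  FIFO total faults: 7
--- LRU ---
  step 0: ref 1 -> FAULT, frames=[1,-] (faults so far: 1)
  step 1: ref 1 -> HIT, frames=[1,-] (faults so far: 1)
  step 2: ref 1 -> HIT, frames=[1,-] (faults so far: 1)
  step 3: ref 3 -> FAULT, frames=[1,3] (faults so far: 2)
  step 4: ref 3 -> HIT, frames=[1,3] (faults so far: 2)
  step 5: ref 3 -> HIT, frames=[1,3] (faults so far: 2)
  step 6: ref 6 -> FAULT, evict 1, frames=[6,3] (faults so far: 3)
  step 7: ref 1 -> FAULT, evict 3, frames=[6,1] (faults so far: 4)
  step 8: ref 6 -> HIT, frames=[6,1] (faults so far: 4)
  step 9: ref 3 -> FAULT, evict 1, frames=[6,3] (faults so far: 5)
  step 10: ref 6 -> HIT, frames=[6,3] (faults so far: 5)
  step 11: ref 1 -> FAULT, evict 3, frames=[6,1] (faults so far: 6)
  LRU total faults: 6
--- Optimal ---
  step 0: ref 1 -> FAULT, frames=[1,-] (faults so far: 1)
  step 1: ref 1 -> HIT, frames=[1,-] (faults so far: 1)
  step 2: ref 1 -> HIT, frames=[1,-] (faults so far: 1)
  step 3: ref 3 -> FAULT, frames=[1,3] (faults so far: 2)
  step 4: ref 3 -> HIT, frames=[1,3] (faults so far: 2)
  step 5: ref 3 -> HIT, frames=[1,3] (faults so far: 2)
  step 6: ref 6 -> FAULT, evict 3, frames=[1,6] (faults so far: 3)
  step 7: ref 1 -> HIT, frames=[1,6] (faults so far: 3)
  step 8: ref 6 -> HIT, frames=[1,6] (faults so far: 3)
  step 9: ref 3 -> FAULT, evict 1, frames=[3,6] (faults so far: 4)
  step 10: ref 6 -> HIT, frames=[3,6] (faults so far: 4)
  step 11: ref 1 -> FAULT, evict 3, frames=[1,6] (faults so far: 5)
  Optimal total faults: 5

Answer: 7 6 5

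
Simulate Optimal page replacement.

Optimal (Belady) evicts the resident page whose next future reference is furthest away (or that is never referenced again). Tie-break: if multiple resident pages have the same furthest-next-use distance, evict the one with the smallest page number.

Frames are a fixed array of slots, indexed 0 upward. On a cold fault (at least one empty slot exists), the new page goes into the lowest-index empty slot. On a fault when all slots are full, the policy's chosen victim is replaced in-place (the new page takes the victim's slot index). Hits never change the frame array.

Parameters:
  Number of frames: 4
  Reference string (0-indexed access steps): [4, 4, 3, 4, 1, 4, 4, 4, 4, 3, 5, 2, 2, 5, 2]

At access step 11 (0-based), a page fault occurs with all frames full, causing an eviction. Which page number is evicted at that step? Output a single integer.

Step 0: ref 4 -> FAULT, frames=[4,-,-,-]
Step 1: ref 4 -> HIT, frames=[4,-,-,-]
Step 2: ref 3 -> FAULT, frames=[4,3,-,-]
Step 3: ref 4 -> HIT, frames=[4,3,-,-]
Step 4: ref 1 -> FAULT, frames=[4,3,1,-]
Step 5: ref 4 -> HIT, frames=[4,3,1,-]
Step 6: ref 4 -> HIT, frames=[4,3,1,-]
Step 7: ref 4 -> HIT, frames=[4,3,1,-]
Step 8: ref 4 -> HIT, frames=[4,3,1,-]
Step 9: ref 3 -> HIT, frames=[4,3,1,-]
Step 10: ref 5 -> FAULT, frames=[4,3,1,5]
Step 11: ref 2 -> FAULT, evict 1, frames=[4,3,2,5]
At step 11: evicted page 1

Answer: 1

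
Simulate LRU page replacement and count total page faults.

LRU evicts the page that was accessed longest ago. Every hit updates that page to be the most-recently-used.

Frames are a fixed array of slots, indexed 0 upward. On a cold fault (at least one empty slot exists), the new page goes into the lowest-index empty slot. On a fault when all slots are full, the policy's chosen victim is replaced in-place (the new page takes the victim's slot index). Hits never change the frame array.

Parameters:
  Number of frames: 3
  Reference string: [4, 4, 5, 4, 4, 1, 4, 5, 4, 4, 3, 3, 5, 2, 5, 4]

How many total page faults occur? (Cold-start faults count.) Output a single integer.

Answer: 6

Derivation:
Step 0: ref 4 → FAULT, frames=[4,-,-]
Step 1: ref 4 → HIT, frames=[4,-,-]
Step 2: ref 5 → FAULT, frames=[4,5,-]
Step 3: ref 4 → HIT, frames=[4,5,-]
Step 4: ref 4 → HIT, frames=[4,5,-]
Step 5: ref 1 → FAULT, frames=[4,5,1]
Step 6: ref 4 → HIT, frames=[4,5,1]
Step 7: ref 5 → HIT, frames=[4,5,1]
Step 8: ref 4 → HIT, frames=[4,5,1]
Step 9: ref 4 → HIT, frames=[4,5,1]
Step 10: ref 3 → FAULT (evict 1), frames=[4,5,3]
Step 11: ref 3 → HIT, frames=[4,5,3]
Step 12: ref 5 → HIT, frames=[4,5,3]
Step 13: ref 2 → FAULT (evict 4), frames=[2,5,3]
Step 14: ref 5 → HIT, frames=[2,5,3]
Step 15: ref 4 → FAULT (evict 3), frames=[2,5,4]
Total faults: 6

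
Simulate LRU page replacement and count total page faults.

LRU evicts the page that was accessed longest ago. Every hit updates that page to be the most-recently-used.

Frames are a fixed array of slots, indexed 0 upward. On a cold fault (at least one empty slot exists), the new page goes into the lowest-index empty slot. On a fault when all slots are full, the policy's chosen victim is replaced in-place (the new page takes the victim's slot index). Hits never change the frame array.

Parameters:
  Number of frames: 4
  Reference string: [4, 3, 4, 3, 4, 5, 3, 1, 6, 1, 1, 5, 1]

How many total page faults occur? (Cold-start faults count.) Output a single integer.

Answer: 5

Derivation:
Step 0: ref 4 → FAULT, frames=[4,-,-,-]
Step 1: ref 3 → FAULT, frames=[4,3,-,-]
Step 2: ref 4 → HIT, frames=[4,3,-,-]
Step 3: ref 3 → HIT, frames=[4,3,-,-]
Step 4: ref 4 → HIT, frames=[4,3,-,-]
Step 5: ref 5 → FAULT, frames=[4,3,5,-]
Step 6: ref 3 → HIT, frames=[4,3,5,-]
Step 7: ref 1 → FAULT, frames=[4,3,5,1]
Step 8: ref 6 → FAULT (evict 4), frames=[6,3,5,1]
Step 9: ref 1 → HIT, frames=[6,3,5,1]
Step 10: ref 1 → HIT, frames=[6,3,5,1]
Step 11: ref 5 → HIT, frames=[6,3,5,1]
Step 12: ref 1 → HIT, frames=[6,3,5,1]
Total faults: 5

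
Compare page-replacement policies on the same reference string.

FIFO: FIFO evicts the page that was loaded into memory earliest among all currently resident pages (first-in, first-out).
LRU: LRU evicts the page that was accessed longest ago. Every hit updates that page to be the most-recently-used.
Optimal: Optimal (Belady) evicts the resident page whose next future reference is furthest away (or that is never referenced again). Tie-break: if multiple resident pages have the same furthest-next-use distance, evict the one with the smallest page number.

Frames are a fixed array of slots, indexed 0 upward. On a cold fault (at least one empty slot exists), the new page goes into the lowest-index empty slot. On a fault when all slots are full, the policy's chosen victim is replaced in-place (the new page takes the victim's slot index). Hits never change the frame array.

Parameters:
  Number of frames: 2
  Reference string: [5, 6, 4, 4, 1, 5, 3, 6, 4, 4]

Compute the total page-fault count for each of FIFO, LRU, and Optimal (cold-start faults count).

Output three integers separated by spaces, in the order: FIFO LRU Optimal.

Answer: 8 8 7

Derivation:
--- FIFO ---
  step 0: ref 5 -> FAULT, frames=[5,-] (faults so far: 1)
  step 1: ref 6 -> FAULT, frames=[5,6] (faults so far: 2)
  step 2: ref 4 -> FAULT, evict 5, frames=[4,6] (faults so far: 3)
  step 3: ref 4 -> HIT, frames=[4,6] (faults so far: 3)
  step 4: ref 1 -> FAULT, evict 6, frames=[4,1] (faults so far: 4)
  step 5: ref 5 -> FAULT, evict 4, frames=[5,1] (faults so far: 5)
  step 6: ref 3 -> FAULT, evict 1, frames=[5,3] (faults so far: 6)
  step 7: ref 6 -> FAULT, evict 5, frames=[6,3] (faults so far: 7)
  step 8: ref 4 -> FAULT, evict 3, frames=[6,4] (faults so far: 8)
  step 9: ref 4 -> HIT, frames=[6,4] (faults so far: 8)
  FIFO total faults: 8
--- LRU ---
  step 0: ref 5 -> FAULT, frames=[5,-] (faults so far: 1)
  step 1: ref 6 -> FAULT, frames=[5,6] (faults so far: 2)
  step 2: ref 4 -> FAULT, evict 5, frames=[4,6] (faults so far: 3)
  step 3: ref 4 -> HIT, frames=[4,6] (faults so far: 3)
  step 4: ref 1 -> FAULT, evict 6, frames=[4,1] (faults so far: 4)
  step 5: ref 5 -> FAULT, evict 4, frames=[5,1] (faults so far: 5)
  step 6: ref 3 -> FAULT, evict 1, frames=[5,3] (faults so far: 6)
  step 7: ref 6 -> FAULT, evict 5, frames=[6,3] (faults so far: 7)
  step 8: ref 4 -> FAULT, evict 3, frames=[6,4] (faults so far: 8)
  step 9: ref 4 -> HIT, frames=[6,4] (faults so far: 8)
  LRU total faults: 8
--- Optimal ---
  step 0: ref 5 -> FAULT, frames=[5,-] (faults so far: 1)
  step 1: ref 6 -> FAULT, frames=[5,6] (faults so far: 2)
  step 2: ref 4 -> FAULT, evict 6, frames=[5,4] (faults so far: 3)
  step 3: ref 4 -> HIT, frames=[5,4] (faults so far: 3)
  step 4: ref 1 -> FAULT, evict 4, frames=[5,1] (faults so far: 4)
  step 5: ref 5 -> HIT, frames=[5,1] (faults so far: 4)
  step 6: ref 3 -> FAULT, evict 1, frames=[5,3] (faults so far: 5)
  step 7: ref 6 -> FAULT, evict 3, frames=[5,6] (faults so far: 6)
  step 8: ref 4 -> FAULT, evict 5, frames=[4,6] (faults so far: 7)
  step 9: ref 4 -> HIT, frames=[4,6] (faults so far: 7)
  Optimal total faults: 7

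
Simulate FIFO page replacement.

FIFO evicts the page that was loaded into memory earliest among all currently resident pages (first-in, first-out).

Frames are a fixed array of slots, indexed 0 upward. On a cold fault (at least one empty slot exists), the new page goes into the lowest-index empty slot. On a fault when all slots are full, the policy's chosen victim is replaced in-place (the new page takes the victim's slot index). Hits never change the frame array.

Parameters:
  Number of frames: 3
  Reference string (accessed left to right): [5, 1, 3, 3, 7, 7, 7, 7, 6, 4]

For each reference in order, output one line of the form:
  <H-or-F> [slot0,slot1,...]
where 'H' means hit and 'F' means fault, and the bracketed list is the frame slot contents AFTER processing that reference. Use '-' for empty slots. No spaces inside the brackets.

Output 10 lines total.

F [5,-,-]
F [5,1,-]
F [5,1,3]
H [5,1,3]
F [7,1,3]
H [7,1,3]
H [7,1,3]
H [7,1,3]
F [7,6,3]
F [7,6,4]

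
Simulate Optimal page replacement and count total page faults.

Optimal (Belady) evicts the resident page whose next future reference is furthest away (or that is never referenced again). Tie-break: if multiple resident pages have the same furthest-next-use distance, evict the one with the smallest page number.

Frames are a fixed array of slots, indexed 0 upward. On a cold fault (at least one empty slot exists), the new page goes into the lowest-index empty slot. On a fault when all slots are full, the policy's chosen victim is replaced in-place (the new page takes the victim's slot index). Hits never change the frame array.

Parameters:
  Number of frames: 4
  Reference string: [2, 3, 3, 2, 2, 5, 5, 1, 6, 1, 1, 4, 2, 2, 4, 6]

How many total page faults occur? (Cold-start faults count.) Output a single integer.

Step 0: ref 2 → FAULT, frames=[2,-,-,-]
Step 1: ref 3 → FAULT, frames=[2,3,-,-]
Step 2: ref 3 → HIT, frames=[2,3,-,-]
Step 3: ref 2 → HIT, frames=[2,3,-,-]
Step 4: ref 2 → HIT, frames=[2,3,-,-]
Step 5: ref 5 → FAULT, frames=[2,3,5,-]
Step 6: ref 5 → HIT, frames=[2,3,5,-]
Step 7: ref 1 → FAULT, frames=[2,3,5,1]
Step 8: ref 6 → FAULT (evict 3), frames=[2,6,5,1]
Step 9: ref 1 → HIT, frames=[2,6,5,1]
Step 10: ref 1 → HIT, frames=[2,6,5,1]
Step 11: ref 4 → FAULT (evict 1), frames=[2,6,5,4]
Step 12: ref 2 → HIT, frames=[2,6,5,4]
Step 13: ref 2 → HIT, frames=[2,6,5,4]
Step 14: ref 4 → HIT, frames=[2,6,5,4]
Step 15: ref 6 → HIT, frames=[2,6,5,4]
Total faults: 6

Answer: 6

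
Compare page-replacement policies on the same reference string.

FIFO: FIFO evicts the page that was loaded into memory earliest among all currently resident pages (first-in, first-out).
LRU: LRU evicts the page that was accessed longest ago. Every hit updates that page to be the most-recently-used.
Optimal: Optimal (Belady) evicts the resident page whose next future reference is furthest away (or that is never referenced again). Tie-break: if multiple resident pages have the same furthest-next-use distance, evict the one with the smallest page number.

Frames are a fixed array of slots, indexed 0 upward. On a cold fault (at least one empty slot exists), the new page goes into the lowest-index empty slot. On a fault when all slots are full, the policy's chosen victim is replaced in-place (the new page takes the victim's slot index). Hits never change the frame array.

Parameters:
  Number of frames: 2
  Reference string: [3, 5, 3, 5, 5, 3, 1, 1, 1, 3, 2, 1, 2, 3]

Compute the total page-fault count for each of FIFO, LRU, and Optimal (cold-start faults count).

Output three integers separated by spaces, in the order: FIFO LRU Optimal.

Answer: 7 6 5

Derivation:
--- FIFO ---
  step 0: ref 3 -> FAULT, frames=[3,-] (faults so far: 1)
  step 1: ref 5 -> FAULT, frames=[3,5] (faults so far: 2)
  step 2: ref 3 -> HIT, frames=[3,5] (faults so far: 2)
  step 3: ref 5 -> HIT, frames=[3,5] (faults so far: 2)
  step 4: ref 5 -> HIT, frames=[3,5] (faults so far: 2)
  step 5: ref 3 -> HIT, frames=[3,5] (faults so far: 2)
  step 6: ref 1 -> FAULT, evict 3, frames=[1,5] (faults so far: 3)
  step 7: ref 1 -> HIT, frames=[1,5] (faults so far: 3)
  step 8: ref 1 -> HIT, frames=[1,5] (faults so far: 3)
  step 9: ref 3 -> FAULT, evict 5, frames=[1,3] (faults so far: 4)
  step 10: ref 2 -> FAULT, evict 1, frames=[2,3] (faults so far: 5)
  step 11: ref 1 -> FAULT, evict 3, frames=[2,1] (faults so far: 6)
  step 12: ref 2 -> HIT, frames=[2,1] (faults so far: 6)
  step 13: ref 3 -> FAULT, evict 2, frames=[3,1] (faults so far: 7)
  FIFO total faults: 7
--- LRU ---
  step 0: ref 3 -> FAULT, frames=[3,-] (faults so far: 1)
  step 1: ref 5 -> FAULT, frames=[3,5] (faults so far: 2)
  step 2: ref 3 -> HIT, frames=[3,5] (faults so far: 2)
  step 3: ref 5 -> HIT, frames=[3,5] (faults so far: 2)
  step 4: ref 5 -> HIT, frames=[3,5] (faults so far: 2)
  step 5: ref 3 -> HIT, frames=[3,5] (faults so far: 2)
  step 6: ref 1 -> FAULT, evict 5, frames=[3,1] (faults so far: 3)
  step 7: ref 1 -> HIT, frames=[3,1] (faults so far: 3)
  step 8: ref 1 -> HIT, frames=[3,1] (faults so far: 3)
  step 9: ref 3 -> HIT, frames=[3,1] (faults so far: 3)
  step 10: ref 2 -> FAULT, evict 1, frames=[3,2] (faults so far: 4)
  step 11: ref 1 -> FAULT, evict 3, frames=[1,2] (faults so far: 5)
  step 12: ref 2 -> HIT, frames=[1,2] (faults so far: 5)
  step 13: ref 3 -> FAULT, evict 1, frames=[3,2] (faults so far: 6)
  LRU total faults: 6
--- Optimal ---
  step 0: ref 3 -> FAULT, frames=[3,-] (faults so far: 1)
  step 1: ref 5 -> FAULT, frames=[3,5] (faults so far: 2)
  step 2: ref 3 -> HIT, frames=[3,5] (faults so far: 2)
  step 3: ref 5 -> HIT, frames=[3,5] (faults so far: 2)
  step 4: ref 5 -> HIT, frames=[3,5] (faults so far: 2)
  step 5: ref 3 -> HIT, frames=[3,5] (faults so far: 2)
  step 6: ref 1 -> FAULT, evict 5, frames=[3,1] (faults so far: 3)
  step 7: ref 1 -> HIT, frames=[3,1] (faults so far: 3)
  step 8: ref 1 -> HIT, frames=[3,1] (faults so far: 3)
  step 9: ref 3 -> HIT, frames=[3,1] (faults so far: 3)
  step 10: ref 2 -> FAULT, evict 3, frames=[2,1] (faults so far: 4)
  step 11: ref 1 -> HIT, frames=[2,1] (faults so far: 4)
  step 12: ref 2 -> HIT, frames=[2,1] (faults so far: 4)
  step 13: ref 3 -> FAULT, evict 1, frames=[2,3] (faults so far: 5)
  Optimal total faults: 5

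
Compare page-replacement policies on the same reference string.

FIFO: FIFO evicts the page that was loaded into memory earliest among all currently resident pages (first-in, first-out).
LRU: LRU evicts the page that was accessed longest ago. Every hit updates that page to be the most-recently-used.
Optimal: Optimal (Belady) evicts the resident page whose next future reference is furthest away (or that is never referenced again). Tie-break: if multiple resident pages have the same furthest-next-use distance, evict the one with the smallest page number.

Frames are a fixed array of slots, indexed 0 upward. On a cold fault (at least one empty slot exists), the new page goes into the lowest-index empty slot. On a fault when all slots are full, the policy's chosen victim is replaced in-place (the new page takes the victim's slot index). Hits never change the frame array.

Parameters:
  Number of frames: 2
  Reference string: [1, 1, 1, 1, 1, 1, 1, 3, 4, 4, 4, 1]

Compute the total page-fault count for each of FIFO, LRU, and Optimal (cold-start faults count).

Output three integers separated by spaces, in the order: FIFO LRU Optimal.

--- FIFO ---
  step 0: ref 1 -> FAULT, frames=[1,-] (faults so far: 1)
  step 1: ref 1 -> HIT, frames=[1,-] (faults so far: 1)
  step 2: ref 1 -> HIT, frames=[1,-] (faults so far: 1)
  step 3: ref 1 -> HIT, frames=[1,-] (faults so far: 1)
  step 4: ref 1 -> HIT, frames=[1,-] (faults so far: 1)
  step 5: ref 1 -> HIT, frames=[1,-] (faults so far: 1)
  step 6: ref 1 -> HIT, frames=[1,-] (faults so far: 1)
  step 7: ref 3 -> FAULT, frames=[1,3] (faults so far: 2)
  step 8: ref 4 -> FAULT, evict 1, frames=[4,3] (faults so far: 3)
  step 9: ref 4 -> HIT, frames=[4,3] (faults so far: 3)
  step 10: ref 4 -> HIT, frames=[4,3] (faults so far: 3)
  step 11: ref 1 -> FAULT, evict 3, frames=[4,1] (faults so far: 4)
  FIFO total faults: 4
--- LRU ---
  step 0: ref 1 -> FAULT, frames=[1,-] (faults so far: 1)
  step 1: ref 1 -> HIT, frames=[1,-] (faults so far: 1)
  step 2: ref 1 -> HIT, frames=[1,-] (faults so far: 1)
  step 3: ref 1 -> HIT, frames=[1,-] (faults so far: 1)
  step 4: ref 1 -> HIT, frames=[1,-] (faults so far: 1)
  step 5: ref 1 -> HIT, frames=[1,-] (faults so far: 1)
  step 6: ref 1 -> HIT, frames=[1,-] (faults so far: 1)
  step 7: ref 3 -> FAULT, frames=[1,3] (faults so far: 2)
  step 8: ref 4 -> FAULT, evict 1, frames=[4,3] (faults so far: 3)
  step 9: ref 4 -> HIT, frames=[4,3] (faults so far: 3)
  step 10: ref 4 -> HIT, frames=[4,3] (faults so far: 3)
  step 11: ref 1 -> FAULT, evict 3, frames=[4,1] (faults so far: 4)
  LRU total faults: 4
--- Optimal ---
  step 0: ref 1 -> FAULT, frames=[1,-] (faults so far: 1)
  step 1: ref 1 -> HIT, frames=[1,-] (faults so far: 1)
  step 2: ref 1 -> HIT, frames=[1,-] (faults so far: 1)
  step 3: ref 1 -> HIT, frames=[1,-] (faults so far: 1)
  step 4: ref 1 -> HIT, frames=[1,-] (faults so far: 1)
  step 5: ref 1 -> HIT, frames=[1,-] (faults so far: 1)
  step 6: ref 1 -> HIT, frames=[1,-] (faults so far: 1)
  step 7: ref 3 -> FAULT, frames=[1,3] (faults so far: 2)
  step 8: ref 4 -> FAULT, evict 3, frames=[1,4] (faults so far: 3)
  step 9: ref 4 -> HIT, frames=[1,4] (faults so far: 3)
  step 10: ref 4 -> HIT, frames=[1,4] (faults so far: 3)
  step 11: ref 1 -> HIT, frames=[1,4] (faults so far: 3)
  Optimal total faults: 3

Answer: 4 4 3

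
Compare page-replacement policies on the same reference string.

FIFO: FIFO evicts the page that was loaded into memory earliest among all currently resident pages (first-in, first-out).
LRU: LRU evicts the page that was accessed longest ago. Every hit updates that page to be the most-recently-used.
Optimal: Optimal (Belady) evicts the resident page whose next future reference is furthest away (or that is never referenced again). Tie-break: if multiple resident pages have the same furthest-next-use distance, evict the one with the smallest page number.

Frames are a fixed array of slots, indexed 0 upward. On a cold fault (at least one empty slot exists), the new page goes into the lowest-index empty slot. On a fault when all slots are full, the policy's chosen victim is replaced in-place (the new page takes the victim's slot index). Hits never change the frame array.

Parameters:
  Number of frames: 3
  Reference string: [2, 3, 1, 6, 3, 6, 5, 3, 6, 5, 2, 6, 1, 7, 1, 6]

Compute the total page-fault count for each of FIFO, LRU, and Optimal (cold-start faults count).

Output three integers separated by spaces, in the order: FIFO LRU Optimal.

Answer: 10 8 8

Derivation:
--- FIFO ---
  step 0: ref 2 -> FAULT, frames=[2,-,-] (faults so far: 1)
  step 1: ref 3 -> FAULT, frames=[2,3,-] (faults so far: 2)
  step 2: ref 1 -> FAULT, frames=[2,3,1] (faults so far: 3)
  step 3: ref 6 -> FAULT, evict 2, frames=[6,3,1] (faults so far: 4)
  step 4: ref 3 -> HIT, frames=[6,3,1] (faults so far: 4)
  step 5: ref 6 -> HIT, frames=[6,3,1] (faults so far: 4)
  step 6: ref 5 -> FAULT, evict 3, frames=[6,5,1] (faults so far: 5)
  step 7: ref 3 -> FAULT, evict 1, frames=[6,5,3] (faults so far: 6)
  step 8: ref 6 -> HIT, frames=[6,5,3] (faults so far: 6)
  step 9: ref 5 -> HIT, frames=[6,5,3] (faults so far: 6)
  step 10: ref 2 -> FAULT, evict 6, frames=[2,5,3] (faults so far: 7)
  step 11: ref 6 -> FAULT, evict 5, frames=[2,6,3] (faults so far: 8)
  step 12: ref 1 -> FAULT, evict 3, frames=[2,6,1] (faults so far: 9)
  step 13: ref 7 -> FAULT, evict 2, frames=[7,6,1] (faults so far: 10)
  step 14: ref 1 -> HIT, frames=[7,6,1] (faults so far: 10)
  step 15: ref 6 -> HIT, frames=[7,6,1] (faults so far: 10)
  FIFO total faults: 10
--- LRU ---
  step 0: ref 2 -> FAULT, frames=[2,-,-] (faults so far: 1)
  step 1: ref 3 -> FAULT, frames=[2,3,-] (faults so far: 2)
  step 2: ref 1 -> FAULT, frames=[2,3,1] (faults so far: 3)
  step 3: ref 6 -> FAULT, evict 2, frames=[6,3,1] (faults so far: 4)
  step 4: ref 3 -> HIT, frames=[6,3,1] (faults so far: 4)
  step 5: ref 6 -> HIT, frames=[6,3,1] (faults so far: 4)
  step 6: ref 5 -> FAULT, evict 1, frames=[6,3,5] (faults so far: 5)
  step 7: ref 3 -> HIT, frames=[6,3,5] (faults so far: 5)
  step 8: ref 6 -> HIT, frames=[6,3,5] (faults so far: 5)
  step 9: ref 5 -> HIT, frames=[6,3,5] (faults so far: 5)
  step 10: ref 2 -> FAULT, evict 3, frames=[6,2,5] (faults so far: 6)
  step 11: ref 6 -> HIT, frames=[6,2,5] (faults so far: 6)
  step 12: ref 1 -> FAULT, evict 5, frames=[6,2,1] (faults so far: 7)
  step 13: ref 7 -> FAULT, evict 2, frames=[6,7,1] (faults so far: 8)
  step 14: ref 1 -> HIT, frames=[6,7,1] (faults so far: 8)
  step 15: ref 6 -> HIT, frames=[6,7,1] (faults so far: 8)
  LRU total faults: 8
--- Optimal ---
  step 0: ref 2 -> FAULT, frames=[2,-,-] (faults so far: 1)
  step 1: ref 3 -> FAULT, frames=[2,3,-] (faults so far: 2)
  step 2: ref 1 -> FAULT, frames=[2,3,1] (faults so far: 3)
  step 3: ref 6 -> FAULT, evict 1, frames=[2,3,6] (faults so far: 4)
  step 4: ref 3 -> HIT, frames=[2,3,6] (faults so far: 4)
  step 5: ref 6 -> HIT, frames=[2,3,6] (faults so far: 4)
  step 6: ref 5 -> FAULT, evict 2, frames=[5,3,6] (faults so far: 5)
  step 7: ref 3 -> HIT, frames=[5,3,6] (faults so far: 5)
  step 8: ref 6 -> HIT, frames=[5,3,6] (faults so far: 5)
  step 9: ref 5 -> HIT, frames=[5,3,6] (faults so far: 5)
  step 10: ref 2 -> FAULT, evict 3, frames=[5,2,6] (faults so far: 6)
  step 11: ref 6 -> HIT, frames=[5,2,6] (faults so far: 6)
  step 12: ref 1 -> FAULT, evict 2, frames=[5,1,6] (faults so far: 7)
  step 13: ref 7 -> FAULT, evict 5, frames=[7,1,6] (faults so far: 8)
  step 14: ref 1 -> HIT, frames=[7,1,6] (faults so far: 8)
  step 15: ref 6 -> HIT, frames=[7,1,6] (faults so far: 8)
  Optimal total faults: 8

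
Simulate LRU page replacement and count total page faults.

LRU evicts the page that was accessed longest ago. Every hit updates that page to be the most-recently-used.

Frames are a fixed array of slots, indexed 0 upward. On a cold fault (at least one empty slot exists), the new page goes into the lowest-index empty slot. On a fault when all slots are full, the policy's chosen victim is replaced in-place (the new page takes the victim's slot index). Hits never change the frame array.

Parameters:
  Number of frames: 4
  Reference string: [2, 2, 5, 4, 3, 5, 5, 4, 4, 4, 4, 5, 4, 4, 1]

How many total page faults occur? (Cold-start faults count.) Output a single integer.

Step 0: ref 2 → FAULT, frames=[2,-,-,-]
Step 1: ref 2 → HIT, frames=[2,-,-,-]
Step 2: ref 5 → FAULT, frames=[2,5,-,-]
Step 3: ref 4 → FAULT, frames=[2,5,4,-]
Step 4: ref 3 → FAULT, frames=[2,5,4,3]
Step 5: ref 5 → HIT, frames=[2,5,4,3]
Step 6: ref 5 → HIT, frames=[2,5,4,3]
Step 7: ref 4 → HIT, frames=[2,5,4,3]
Step 8: ref 4 → HIT, frames=[2,5,4,3]
Step 9: ref 4 → HIT, frames=[2,5,4,3]
Step 10: ref 4 → HIT, frames=[2,5,4,3]
Step 11: ref 5 → HIT, frames=[2,5,4,3]
Step 12: ref 4 → HIT, frames=[2,5,4,3]
Step 13: ref 4 → HIT, frames=[2,5,4,3]
Step 14: ref 1 → FAULT (evict 2), frames=[1,5,4,3]
Total faults: 5

Answer: 5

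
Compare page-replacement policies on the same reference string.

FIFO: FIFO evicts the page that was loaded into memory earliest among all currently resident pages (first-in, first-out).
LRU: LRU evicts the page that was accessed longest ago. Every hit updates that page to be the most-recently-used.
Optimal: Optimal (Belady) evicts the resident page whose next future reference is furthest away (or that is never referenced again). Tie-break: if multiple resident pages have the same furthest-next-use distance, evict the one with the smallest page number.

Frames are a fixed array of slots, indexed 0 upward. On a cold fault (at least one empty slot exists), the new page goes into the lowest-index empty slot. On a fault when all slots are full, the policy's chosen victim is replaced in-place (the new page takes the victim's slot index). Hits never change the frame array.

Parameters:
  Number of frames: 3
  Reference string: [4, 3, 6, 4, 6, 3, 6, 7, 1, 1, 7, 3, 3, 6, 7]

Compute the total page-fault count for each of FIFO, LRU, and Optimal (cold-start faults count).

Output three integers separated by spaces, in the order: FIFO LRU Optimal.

Answer: 8 7 6

Derivation:
--- FIFO ---
  step 0: ref 4 -> FAULT, frames=[4,-,-] (faults so far: 1)
  step 1: ref 3 -> FAULT, frames=[4,3,-] (faults so far: 2)
  step 2: ref 6 -> FAULT, frames=[4,3,6] (faults so far: 3)
  step 3: ref 4 -> HIT, frames=[4,3,6] (faults so far: 3)
  step 4: ref 6 -> HIT, frames=[4,3,6] (faults so far: 3)
  step 5: ref 3 -> HIT, frames=[4,3,6] (faults so far: 3)
  step 6: ref 6 -> HIT, frames=[4,3,6] (faults so far: 3)
  step 7: ref 7 -> FAULT, evict 4, frames=[7,3,6] (faults so far: 4)
  step 8: ref 1 -> FAULT, evict 3, frames=[7,1,6] (faults so far: 5)
  step 9: ref 1 -> HIT, frames=[7,1,6] (faults so far: 5)
  step 10: ref 7 -> HIT, frames=[7,1,6] (faults so far: 5)
  step 11: ref 3 -> FAULT, evict 6, frames=[7,1,3] (faults so far: 6)
  step 12: ref 3 -> HIT, frames=[7,1,3] (faults so far: 6)
  step 13: ref 6 -> FAULT, evict 7, frames=[6,1,3] (faults so far: 7)
  step 14: ref 7 -> FAULT, evict 1, frames=[6,7,3] (faults so far: 8)
  FIFO total faults: 8
--- LRU ---
  step 0: ref 4 -> FAULT, frames=[4,-,-] (faults so far: 1)
  step 1: ref 3 -> FAULT, frames=[4,3,-] (faults so far: 2)
  step 2: ref 6 -> FAULT, frames=[4,3,6] (faults so far: 3)
  step 3: ref 4 -> HIT, frames=[4,3,6] (faults so far: 3)
  step 4: ref 6 -> HIT, frames=[4,3,6] (faults so far: 3)
  step 5: ref 3 -> HIT, frames=[4,3,6] (faults so far: 3)
  step 6: ref 6 -> HIT, frames=[4,3,6] (faults so far: 3)
  step 7: ref 7 -> FAULT, evict 4, frames=[7,3,6] (faults so far: 4)
  step 8: ref 1 -> FAULT, evict 3, frames=[7,1,6] (faults so far: 5)
  step 9: ref 1 -> HIT, frames=[7,1,6] (faults so far: 5)
  step 10: ref 7 -> HIT, frames=[7,1,6] (faults so far: 5)
  step 11: ref 3 -> FAULT, evict 6, frames=[7,1,3] (faults so far: 6)
  step 12: ref 3 -> HIT, frames=[7,1,3] (faults so far: 6)
  step 13: ref 6 -> FAULT, evict 1, frames=[7,6,3] (faults so far: 7)
  step 14: ref 7 -> HIT, frames=[7,6,3] (faults so far: 7)
  LRU total faults: 7
--- Optimal ---
  step 0: ref 4 -> FAULT, frames=[4,-,-] (faults so far: 1)
  step 1: ref 3 -> FAULT, frames=[4,3,-] (faults so far: 2)
  step 2: ref 6 -> FAULT, frames=[4,3,6] (faults so far: 3)
  step 3: ref 4 -> HIT, frames=[4,3,6] (faults so far: 3)
  step 4: ref 6 -> HIT, frames=[4,3,6] (faults so far: 3)
  step 5: ref 3 -> HIT, frames=[4,3,6] (faults so far: 3)
  step 6: ref 6 -> HIT, frames=[4,3,6] (faults so far: 3)
  step 7: ref 7 -> FAULT, evict 4, frames=[7,3,6] (faults so far: 4)
  step 8: ref 1 -> FAULT, evict 6, frames=[7,3,1] (faults so far: 5)
  step 9: ref 1 -> HIT, frames=[7,3,1] (faults so far: 5)
  step 10: ref 7 -> HIT, frames=[7,3,1] (faults so far: 5)
  step 11: ref 3 -> HIT, frames=[7,3,1] (faults so far: 5)
  step 12: ref 3 -> HIT, frames=[7,3,1] (faults so far: 5)
  step 13: ref 6 -> FAULT, evict 1, frames=[7,3,6] (faults so far: 6)
  step 14: ref 7 -> HIT, frames=[7,3,6] (faults so far: 6)
  Optimal total faults: 6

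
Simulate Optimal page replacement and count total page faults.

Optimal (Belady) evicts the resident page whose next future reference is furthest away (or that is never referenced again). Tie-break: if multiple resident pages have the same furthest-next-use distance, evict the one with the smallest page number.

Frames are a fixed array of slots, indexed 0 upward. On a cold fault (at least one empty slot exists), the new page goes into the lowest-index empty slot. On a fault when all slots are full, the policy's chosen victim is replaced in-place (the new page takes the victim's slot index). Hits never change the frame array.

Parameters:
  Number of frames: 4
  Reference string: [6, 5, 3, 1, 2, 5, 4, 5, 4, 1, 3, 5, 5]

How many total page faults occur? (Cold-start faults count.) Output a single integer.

Answer: 6

Derivation:
Step 0: ref 6 → FAULT, frames=[6,-,-,-]
Step 1: ref 5 → FAULT, frames=[6,5,-,-]
Step 2: ref 3 → FAULT, frames=[6,5,3,-]
Step 3: ref 1 → FAULT, frames=[6,5,3,1]
Step 4: ref 2 → FAULT (evict 6), frames=[2,5,3,1]
Step 5: ref 5 → HIT, frames=[2,5,3,1]
Step 6: ref 4 → FAULT (evict 2), frames=[4,5,3,1]
Step 7: ref 5 → HIT, frames=[4,5,3,1]
Step 8: ref 4 → HIT, frames=[4,5,3,1]
Step 9: ref 1 → HIT, frames=[4,5,3,1]
Step 10: ref 3 → HIT, frames=[4,5,3,1]
Step 11: ref 5 → HIT, frames=[4,5,3,1]
Step 12: ref 5 → HIT, frames=[4,5,3,1]
Total faults: 6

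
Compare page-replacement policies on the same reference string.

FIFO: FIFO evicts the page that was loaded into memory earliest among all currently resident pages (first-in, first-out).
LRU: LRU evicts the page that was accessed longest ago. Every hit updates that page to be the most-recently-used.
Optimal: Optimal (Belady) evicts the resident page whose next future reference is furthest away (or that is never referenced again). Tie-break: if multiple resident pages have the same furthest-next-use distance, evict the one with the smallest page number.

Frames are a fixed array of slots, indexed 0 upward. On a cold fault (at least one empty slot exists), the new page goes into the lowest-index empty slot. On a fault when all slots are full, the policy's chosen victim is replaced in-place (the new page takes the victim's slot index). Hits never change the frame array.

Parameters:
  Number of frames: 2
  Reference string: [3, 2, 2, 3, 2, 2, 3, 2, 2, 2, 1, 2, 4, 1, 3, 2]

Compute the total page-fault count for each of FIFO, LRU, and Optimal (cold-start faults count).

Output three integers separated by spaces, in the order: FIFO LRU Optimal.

Answer: 6 7 6

Derivation:
--- FIFO ---
  step 0: ref 3 -> FAULT, frames=[3,-] (faults so far: 1)
  step 1: ref 2 -> FAULT, frames=[3,2] (faults so far: 2)
  step 2: ref 2 -> HIT, frames=[3,2] (faults so far: 2)
  step 3: ref 3 -> HIT, frames=[3,2] (faults so far: 2)
  step 4: ref 2 -> HIT, frames=[3,2] (faults so far: 2)
  step 5: ref 2 -> HIT, frames=[3,2] (faults so far: 2)
  step 6: ref 3 -> HIT, frames=[3,2] (faults so far: 2)
  step 7: ref 2 -> HIT, frames=[3,2] (faults so far: 2)
  step 8: ref 2 -> HIT, frames=[3,2] (faults so far: 2)
  step 9: ref 2 -> HIT, frames=[3,2] (faults so far: 2)
  step 10: ref 1 -> FAULT, evict 3, frames=[1,2] (faults so far: 3)
  step 11: ref 2 -> HIT, frames=[1,2] (faults so far: 3)
  step 12: ref 4 -> FAULT, evict 2, frames=[1,4] (faults so far: 4)
  step 13: ref 1 -> HIT, frames=[1,4] (faults so far: 4)
  step 14: ref 3 -> FAULT, evict 1, frames=[3,4] (faults so far: 5)
  step 15: ref 2 -> FAULT, evict 4, frames=[3,2] (faults so far: 6)
  FIFO total faults: 6
--- LRU ---
  step 0: ref 3 -> FAULT, frames=[3,-] (faults so far: 1)
  step 1: ref 2 -> FAULT, frames=[3,2] (faults so far: 2)
  step 2: ref 2 -> HIT, frames=[3,2] (faults so far: 2)
  step 3: ref 3 -> HIT, frames=[3,2] (faults so far: 2)
  step 4: ref 2 -> HIT, frames=[3,2] (faults so far: 2)
  step 5: ref 2 -> HIT, frames=[3,2] (faults so far: 2)
  step 6: ref 3 -> HIT, frames=[3,2] (faults so far: 2)
  step 7: ref 2 -> HIT, frames=[3,2] (faults so far: 2)
  step 8: ref 2 -> HIT, frames=[3,2] (faults so far: 2)
  step 9: ref 2 -> HIT, frames=[3,2] (faults so far: 2)
  step 10: ref 1 -> FAULT, evict 3, frames=[1,2] (faults so far: 3)
  step 11: ref 2 -> HIT, frames=[1,2] (faults so far: 3)
  step 12: ref 4 -> FAULT, evict 1, frames=[4,2] (faults so far: 4)
  step 13: ref 1 -> FAULT, evict 2, frames=[4,1] (faults so far: 5)
  step 14: ref 3 -> FAULT, evict 4, frames=[3,1] (faults so far: 6)
  step 15: ref 2 -> FAULT, evict 1, frames=[3,2] (faults so far: 7)
  LRU total faults: 7
--- Optimal ---
  step 0: ref 3 -> FAULT, frames=[3,-] (faults so far: 1)
  step 1: ref 2 -> FAULT, frames=[3,2] (faults so far: 2)
  step 2: ref 2 -> HIT, frames=[3,2] (faults so far: 2)
  step 3: ref 3 -> HIT, frames=[3,2] (faults so far: 2)
  step 4: ref 2 -> HIT, frames=[3,2] (faults so far: 2)
  step 5: ref 2 -> HIT, frames=[3,2] (faults so far: 2)
  step 6: ref 3 -> HIT, frames=[3,2] (faults so far: 2)
  step 7: ref 2 -> HIT, frames=[3,2] (faults so far: 2)
  step 8: ref 2 -> HIT, frames=[3,2] (faults so far: 2)
  step 9: ref 2 -> HIT, frames=[3,2] (faults so far: 2)
  step 10: ref 1 -> FAULT, evict 3, frames=[1,2] (faults so far: 3)
  step 11: ref 2 -> HIT, frames=[1,2] (faults so far: 3)
  step 12: ref 4 -> FAULT, evict 2, frames=[1,4] (faults so far: 4)
  step 13: ref 1 -> HIT, frames=[1,4] (faults so far: 4)
  step 14: ref 3 -> FAULT, evict 1, frames=[3,4] (faults so far: 5)
  step 15: ref 2 -> FAULT, evict 3, frames=[2,4] (faults so far: 6)
  Optimal total faults: 6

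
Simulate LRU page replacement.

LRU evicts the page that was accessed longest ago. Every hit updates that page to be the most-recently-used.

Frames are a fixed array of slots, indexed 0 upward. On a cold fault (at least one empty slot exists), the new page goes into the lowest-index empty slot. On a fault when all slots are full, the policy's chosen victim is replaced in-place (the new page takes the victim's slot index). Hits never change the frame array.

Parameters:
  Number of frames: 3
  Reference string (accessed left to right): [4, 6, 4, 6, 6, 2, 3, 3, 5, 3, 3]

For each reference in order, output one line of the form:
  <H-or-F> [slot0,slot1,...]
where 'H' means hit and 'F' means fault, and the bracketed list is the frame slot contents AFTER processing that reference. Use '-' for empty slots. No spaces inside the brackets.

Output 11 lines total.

F [4,-,-]
F [4,6,-]
H [4,6,-]
H [4,6,-]
H [4,6,-]
F [4,6,2]
F [3,6,2]
H [3,6,2]
F [3,5,2]
H [3,5,2]
H [3,5,2]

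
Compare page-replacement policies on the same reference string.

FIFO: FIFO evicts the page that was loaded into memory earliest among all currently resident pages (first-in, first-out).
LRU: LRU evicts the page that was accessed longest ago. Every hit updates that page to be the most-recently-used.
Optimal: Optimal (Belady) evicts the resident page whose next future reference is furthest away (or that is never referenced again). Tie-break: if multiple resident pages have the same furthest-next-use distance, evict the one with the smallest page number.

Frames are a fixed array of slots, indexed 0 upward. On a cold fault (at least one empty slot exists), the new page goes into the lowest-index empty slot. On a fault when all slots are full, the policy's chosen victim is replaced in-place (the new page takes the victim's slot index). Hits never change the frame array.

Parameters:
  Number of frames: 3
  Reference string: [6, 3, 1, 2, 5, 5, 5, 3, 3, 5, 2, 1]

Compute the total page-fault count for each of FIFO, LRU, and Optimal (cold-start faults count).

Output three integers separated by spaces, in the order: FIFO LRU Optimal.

--- FIFO ---
  step 0: ref 6 -> FAULT, frames=[6,-,-] (faults so far: 1)
  step 1: ref 3 -> FAULT, frames=[6,3,-] (faults so far: 2)
  step 2: ref 1 -> FAULT, frames=[6,3,1] (faults so far: 3)
  step 3: ref 2 -> FAULT, evict 6, frames=[2,3,1] (faults so far: 4)
  step 4: ref 5 -> FAULT, evict 3, frames=[2,5,1] (faults so far: 5)
  step 5: ref 5 -> HIT, frames=[2,5,1] (faults so far: 5)
  step 6: ref 5 -> HIT, frames=[2,5,1] (faults so far: 5)
  step 7: ref 3 -> FAULT, evict 1, frames=[2,5,3] (faults so far: 6)
  step 8: ref 3 -> HIT, frames=[2,5,3] (faults so far: 6)
  step 9: ref 5 -> HIT, frames=[2,5,3] (faults so far: 6)
  step 10: ref 2 -> HIT, frames=[2,5,3] (faults so far: 6)
  step 11: ref 1 -> FAULT, evict 2, frames=[1,5,3] (faults so far: 7)
  FIFO total faults: 7
--- LRU ---
  step 0: ref 6 -> FAULT, frames=[6,-,-] (faults so far: 1)
  step 1: ref 3 -> FAULT, frames=[6,3,-] (faults so far: 2)
  step 2: ref 1 -> FAULT, frames=[6,3,1] (faults so far: 3)
  step 3: ref 2 -> FAULT, evict 6, frames=[2,3,1] (faults so far: 4)
  step 4: ref 5 -> FAULT, evict 3, frames=[2,5,1] (faults so far: 5)
  step 5: ref 5 -> HIT, frames=[2,5,1] (faults so far: 5)
  step 6: ref 5 -> HIT, frames=[2,5,1] (faults so far: 5)
  step 7: ref 3 -> FAULT, evict 1, frames=[2,5,3] (faults so far: 6)
  step 8: ref 3 -> HIT, frames=[2,5,3] (faults so far: 6)
  step 9: ref 5 -> HIT, frames=[2,5,3] (faults so far: 6)
  step 10: ref 2 -> HIT, frames=[2,5,3] (faults so far: 6)
  step 11: ref 1 -> FAULT, evict 3, frames=[2,5,1] (faults so far: 7)
  LRU total faults: 7
--- Optimal ---
  step 0: ref 6 -> FAULT, frames=[6,-,-] (faults so far: 1)
  step 1: ref 3 -> FAULT, frames=[6,3,-] (faults so far: 2)
  step 2: ref 1 -> FAULT, frames=[6,3,1] (faults so far: 3)
  step 3: ref 2 -> FAULT, evict 6, frames=[2,3,1] (faults so far: 4)
  step 4: ref 5 -> FAULT, evict 1, frames=[2,3,5] (faults so far: 5)
  step 5: ref 5 -> HIT, frames=[2,3,5] (faults so far: 5)
  step 6: ref 5 -> HIT, frames=[2,3,5] (faults so far: 5)
  step 7: ref 3 -> HIT, frames=[2,3,5] (faults so far: 5)
  step 8: ref 3 -> HIT, frames=[2,3,5] (faults so far: 5)
  step 9: ref 5 -> HIT, frames=[2,3,5] (faults so far: 5)
  step 10: ref 2 -> HIT, frames=[2,3,5] (faults so far: 5)
  step 11: ref 1 -> FAULT, evict 2, frames=[1,3,5] (faults so far: 6)
  Optimal total faults: 6

Answer: 7 7 6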